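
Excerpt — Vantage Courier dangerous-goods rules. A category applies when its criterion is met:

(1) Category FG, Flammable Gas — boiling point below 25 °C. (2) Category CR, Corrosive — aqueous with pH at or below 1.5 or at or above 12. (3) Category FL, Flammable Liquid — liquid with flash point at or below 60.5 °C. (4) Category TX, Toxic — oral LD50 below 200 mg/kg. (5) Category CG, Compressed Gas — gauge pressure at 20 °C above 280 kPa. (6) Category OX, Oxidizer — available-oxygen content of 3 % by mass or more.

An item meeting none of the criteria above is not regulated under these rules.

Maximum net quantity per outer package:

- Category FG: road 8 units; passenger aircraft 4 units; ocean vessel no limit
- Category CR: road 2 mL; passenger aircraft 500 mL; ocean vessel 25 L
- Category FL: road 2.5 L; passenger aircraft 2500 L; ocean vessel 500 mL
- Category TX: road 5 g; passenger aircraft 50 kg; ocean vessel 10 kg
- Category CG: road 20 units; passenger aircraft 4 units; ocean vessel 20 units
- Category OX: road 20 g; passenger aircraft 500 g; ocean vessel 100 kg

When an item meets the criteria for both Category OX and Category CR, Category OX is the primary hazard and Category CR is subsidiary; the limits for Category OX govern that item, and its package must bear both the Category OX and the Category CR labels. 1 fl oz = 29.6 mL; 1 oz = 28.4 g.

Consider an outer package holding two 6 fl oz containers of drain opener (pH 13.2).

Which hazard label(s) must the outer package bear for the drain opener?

With pH 13.2 (≥ 12), the drain opener falls in Category CR.
Only the Category CR label is required.

Category CR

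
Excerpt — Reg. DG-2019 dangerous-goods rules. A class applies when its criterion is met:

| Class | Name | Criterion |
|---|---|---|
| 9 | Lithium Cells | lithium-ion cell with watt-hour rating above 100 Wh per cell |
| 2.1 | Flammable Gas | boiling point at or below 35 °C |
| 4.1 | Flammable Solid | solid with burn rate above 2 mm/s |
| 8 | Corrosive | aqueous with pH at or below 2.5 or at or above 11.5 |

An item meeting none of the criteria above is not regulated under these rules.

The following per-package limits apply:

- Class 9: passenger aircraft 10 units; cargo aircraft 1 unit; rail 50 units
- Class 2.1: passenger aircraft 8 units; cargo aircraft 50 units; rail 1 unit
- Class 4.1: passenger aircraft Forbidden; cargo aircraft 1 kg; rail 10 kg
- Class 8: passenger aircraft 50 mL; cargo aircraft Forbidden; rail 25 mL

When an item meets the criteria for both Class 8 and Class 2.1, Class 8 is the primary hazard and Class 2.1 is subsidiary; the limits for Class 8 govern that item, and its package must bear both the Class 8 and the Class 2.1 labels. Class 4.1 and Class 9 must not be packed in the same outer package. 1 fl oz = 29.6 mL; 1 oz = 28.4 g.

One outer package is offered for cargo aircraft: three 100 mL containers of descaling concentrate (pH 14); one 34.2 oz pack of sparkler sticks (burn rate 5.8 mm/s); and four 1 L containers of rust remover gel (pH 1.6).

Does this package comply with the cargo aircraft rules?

No

Descaling concentrate: pH 14 ≥ 11.5 → Class 8 (Corrosive).
With burn rate 5.8 mm/s (> 2 mm/s), the sparkler sticks fall in Class 4.1.
Rust remover gel: pH 1.6 ≤ 2.5 → Class 8 (Corrosive).
Class 4.1 quantity: one 34.2 oz pack = 971.28 g.
That is within the Class 4.1 cargo aircraft limit of 1 kg.
Class 8 net quantity: (three 100 mL containers = 300 mL) + (four 1 L containers = 4 L) = 4.3 L.
Class 8 is Forbidden by cargo aircraft.
The segregation rule (Class 4.1 with Class 9) does not apply to Class 4.1 with Class 8.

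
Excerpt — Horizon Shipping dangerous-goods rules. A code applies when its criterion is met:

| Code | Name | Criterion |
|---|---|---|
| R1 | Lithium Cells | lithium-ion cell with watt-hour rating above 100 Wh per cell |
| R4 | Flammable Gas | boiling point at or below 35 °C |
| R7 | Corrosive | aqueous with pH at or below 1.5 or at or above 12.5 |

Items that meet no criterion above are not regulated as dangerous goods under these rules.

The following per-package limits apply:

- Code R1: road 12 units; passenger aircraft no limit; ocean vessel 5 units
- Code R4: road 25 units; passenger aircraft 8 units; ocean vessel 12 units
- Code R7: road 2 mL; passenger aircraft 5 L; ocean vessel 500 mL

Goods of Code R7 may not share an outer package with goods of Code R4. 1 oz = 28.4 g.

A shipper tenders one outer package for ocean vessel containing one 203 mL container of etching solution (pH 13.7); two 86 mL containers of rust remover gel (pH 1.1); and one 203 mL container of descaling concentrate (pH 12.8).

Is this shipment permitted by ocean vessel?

pH 13.7 meets the Code R7 criterion (Corrosive), so the etching solution is Code R7.
The rust remover gel has pH 1.1, which is ≤ 1.5, so it is Code R7 (Corrosive).
With pH 12.8 (≥ 12.5), the descaling concentrate falls in Code R7.
Total Code R7: 203 mL + (two 86 mL containers = 172 mL) + 203 mL = 578 mL.
That exceeds the Code R7 ocean vessel limit of 500 mL.

No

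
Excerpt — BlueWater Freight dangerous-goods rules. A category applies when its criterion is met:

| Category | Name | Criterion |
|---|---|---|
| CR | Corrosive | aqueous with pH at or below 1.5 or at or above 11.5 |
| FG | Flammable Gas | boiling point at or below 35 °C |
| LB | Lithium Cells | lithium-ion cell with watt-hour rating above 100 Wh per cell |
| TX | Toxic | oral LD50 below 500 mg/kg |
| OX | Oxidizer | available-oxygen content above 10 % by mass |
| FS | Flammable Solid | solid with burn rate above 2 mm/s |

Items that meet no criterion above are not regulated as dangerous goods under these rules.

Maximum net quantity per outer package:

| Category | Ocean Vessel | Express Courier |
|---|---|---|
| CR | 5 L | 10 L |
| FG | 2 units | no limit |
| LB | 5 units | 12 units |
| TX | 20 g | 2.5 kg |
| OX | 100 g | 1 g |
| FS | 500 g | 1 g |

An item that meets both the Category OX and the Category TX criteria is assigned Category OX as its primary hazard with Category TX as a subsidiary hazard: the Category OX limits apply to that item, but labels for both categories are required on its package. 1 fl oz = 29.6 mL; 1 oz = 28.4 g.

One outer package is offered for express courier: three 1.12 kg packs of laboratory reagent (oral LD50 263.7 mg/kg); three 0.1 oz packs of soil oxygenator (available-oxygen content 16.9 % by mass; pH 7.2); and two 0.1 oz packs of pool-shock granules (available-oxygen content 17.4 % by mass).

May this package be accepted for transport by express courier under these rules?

No

Oral LD50 263.7 mg/kg meets the Category TX criterion (Toxic), so the laboratory reagent is Category TX.
Available-oxygen content 16.9 % by mass meets the Category OX criterion (Oxidizer), so the soil oxygenator is Category OX.
Pool-shock granules: available-oxygen content 17.4 % by mass > 10 % by mass → Category OX (Oxidizer).
Total Category OX: (three 0.1 oz packs = 8.52 g) + (two 0.1 oz packs = 5.68 g) = 14.2 g.
14.2 g exceeds the express courier limit of 1 g for Category OX.
Category TX quantity: three 1.12 kg packs = 3.36 kg.
That exceeds the Category TX express courier limit of 2.5 kg.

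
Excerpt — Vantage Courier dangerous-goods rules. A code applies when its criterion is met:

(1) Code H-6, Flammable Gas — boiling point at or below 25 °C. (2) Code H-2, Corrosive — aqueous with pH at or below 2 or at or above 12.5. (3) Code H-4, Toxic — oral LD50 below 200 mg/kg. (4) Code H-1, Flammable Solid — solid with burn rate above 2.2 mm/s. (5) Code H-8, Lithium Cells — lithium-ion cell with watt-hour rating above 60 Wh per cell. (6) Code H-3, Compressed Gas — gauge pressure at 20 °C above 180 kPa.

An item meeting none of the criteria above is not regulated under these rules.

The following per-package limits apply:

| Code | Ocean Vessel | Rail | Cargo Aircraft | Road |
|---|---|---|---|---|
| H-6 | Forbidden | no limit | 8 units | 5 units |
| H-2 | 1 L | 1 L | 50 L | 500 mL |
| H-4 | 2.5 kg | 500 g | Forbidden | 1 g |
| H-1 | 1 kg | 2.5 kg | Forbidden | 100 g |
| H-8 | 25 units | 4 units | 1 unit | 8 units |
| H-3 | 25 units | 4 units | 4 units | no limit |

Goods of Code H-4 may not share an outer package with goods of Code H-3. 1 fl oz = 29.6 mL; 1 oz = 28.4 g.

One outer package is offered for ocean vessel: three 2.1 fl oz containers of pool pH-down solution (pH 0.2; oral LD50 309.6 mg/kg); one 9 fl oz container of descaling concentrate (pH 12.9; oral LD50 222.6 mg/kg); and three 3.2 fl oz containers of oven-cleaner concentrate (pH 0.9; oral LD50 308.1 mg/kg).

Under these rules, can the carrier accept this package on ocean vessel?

Yes

With pH 0.2 (≤ 2), the pool pH-down solution falls in Code H-2.
pH 12.9 meets the Code H-2 criterion (Corrosive), so the descaling concentrate is Code H-2.
With pH 0.9 (≤ 2), the oven-cleaner concentrate falls in Code H-2.
Code H-2 net quantity: (three 2.1 fl oz containers = 186.48 mL) + (one 9 fl oz container = 266.4 mL) + (three 3.2 fl oz containers = 284.16 mL) = 737.04 mL.
That is within the Code H-2 ocean vessel limit of 1 L.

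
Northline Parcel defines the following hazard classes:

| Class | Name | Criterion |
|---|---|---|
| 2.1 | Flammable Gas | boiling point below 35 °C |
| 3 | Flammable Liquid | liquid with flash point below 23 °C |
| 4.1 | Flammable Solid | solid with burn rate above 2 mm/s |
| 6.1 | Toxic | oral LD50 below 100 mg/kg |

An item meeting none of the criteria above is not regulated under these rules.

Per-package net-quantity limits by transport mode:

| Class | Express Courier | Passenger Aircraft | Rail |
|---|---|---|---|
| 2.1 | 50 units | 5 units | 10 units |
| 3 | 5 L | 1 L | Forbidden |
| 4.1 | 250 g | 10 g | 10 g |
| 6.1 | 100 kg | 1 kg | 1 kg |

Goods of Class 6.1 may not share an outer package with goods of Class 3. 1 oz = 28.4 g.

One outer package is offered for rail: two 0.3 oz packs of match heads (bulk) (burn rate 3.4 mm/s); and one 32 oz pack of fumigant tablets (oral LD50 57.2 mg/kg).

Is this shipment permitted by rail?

No

Match heads (bulk): burn rate 3.4 mm/s > 2 mm/s → Class 4.1 (Flammable Solid).
With oral LD50 57.2 mg/kg (< 100 mg/kg), the fumigant tablets fall in Class 6.1.
Class 4.1 quantity: two 0.3 oz packs = 17.04 g.
That exceeds the Class 4.1 rail limit of 10 g.
Class 6.1 quantity: one 32 oz pack = 908.8 g.
908.8 g ≤ 1 kg (rail limit, Class 6.1) — within limit.
The segregation rule (Class 6.1 with Class 3) does not apply to Class 4.1 with Class 6.1.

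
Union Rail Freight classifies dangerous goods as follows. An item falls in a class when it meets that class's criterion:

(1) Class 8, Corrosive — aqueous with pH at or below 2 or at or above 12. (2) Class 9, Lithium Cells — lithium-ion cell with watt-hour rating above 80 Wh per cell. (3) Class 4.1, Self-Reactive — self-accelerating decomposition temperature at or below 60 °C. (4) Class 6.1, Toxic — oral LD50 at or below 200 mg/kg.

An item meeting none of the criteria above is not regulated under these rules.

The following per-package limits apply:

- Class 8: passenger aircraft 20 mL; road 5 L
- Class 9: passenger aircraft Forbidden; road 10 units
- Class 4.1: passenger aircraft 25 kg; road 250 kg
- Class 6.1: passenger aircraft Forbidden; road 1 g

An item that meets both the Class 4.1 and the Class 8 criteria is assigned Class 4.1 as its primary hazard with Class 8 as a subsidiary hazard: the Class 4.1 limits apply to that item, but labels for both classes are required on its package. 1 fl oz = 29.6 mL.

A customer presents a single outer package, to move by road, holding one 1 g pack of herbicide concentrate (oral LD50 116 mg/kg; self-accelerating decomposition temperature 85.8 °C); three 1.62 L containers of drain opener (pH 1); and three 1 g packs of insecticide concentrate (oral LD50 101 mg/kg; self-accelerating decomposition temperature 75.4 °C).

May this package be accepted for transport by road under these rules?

Herbicide concentrate: oral LD50 116 mg/kg ≤ 200 mg/kg → Class 6.1 (Toxic).
pH 1 meets the Class 8 criterion (Corrosive), so the drain opener is Class 8.
With oral LD50 101 mg/kg (≤ 200 mg/kg), the insecticide concentrate falls in Class 6.1.
Total Class 6.1: 1 g + (three 1 g packs = 3 g) = 4 g.
That exceeds the Class 6.1 road limit of 1 g.
Class 8 quantity: three 1.62 L containers = 4.86 L.
4.86 L ≤ 5 L (road limit, Class 8) — within limit.

No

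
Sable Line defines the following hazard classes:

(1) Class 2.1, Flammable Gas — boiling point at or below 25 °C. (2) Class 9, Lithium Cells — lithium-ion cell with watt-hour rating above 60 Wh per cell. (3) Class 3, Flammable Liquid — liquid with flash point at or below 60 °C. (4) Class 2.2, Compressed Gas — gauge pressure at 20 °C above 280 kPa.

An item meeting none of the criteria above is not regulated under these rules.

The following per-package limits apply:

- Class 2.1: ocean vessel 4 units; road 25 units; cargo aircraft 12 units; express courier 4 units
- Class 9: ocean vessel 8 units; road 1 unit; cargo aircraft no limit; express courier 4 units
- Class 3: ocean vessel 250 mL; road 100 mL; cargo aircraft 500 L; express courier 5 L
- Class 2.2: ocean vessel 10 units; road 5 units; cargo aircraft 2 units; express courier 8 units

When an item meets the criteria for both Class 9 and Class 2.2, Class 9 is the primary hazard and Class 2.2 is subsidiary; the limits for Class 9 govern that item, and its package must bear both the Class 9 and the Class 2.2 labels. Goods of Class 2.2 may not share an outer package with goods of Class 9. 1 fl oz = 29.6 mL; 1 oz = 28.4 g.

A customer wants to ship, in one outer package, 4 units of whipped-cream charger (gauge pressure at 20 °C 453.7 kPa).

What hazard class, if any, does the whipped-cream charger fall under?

Class 2.2

The whipped-cream charger has gauge pressure at 20 °C 453.7 kPa, which is > 280 kPa, so it is Class 2.2 (Compressed Gas).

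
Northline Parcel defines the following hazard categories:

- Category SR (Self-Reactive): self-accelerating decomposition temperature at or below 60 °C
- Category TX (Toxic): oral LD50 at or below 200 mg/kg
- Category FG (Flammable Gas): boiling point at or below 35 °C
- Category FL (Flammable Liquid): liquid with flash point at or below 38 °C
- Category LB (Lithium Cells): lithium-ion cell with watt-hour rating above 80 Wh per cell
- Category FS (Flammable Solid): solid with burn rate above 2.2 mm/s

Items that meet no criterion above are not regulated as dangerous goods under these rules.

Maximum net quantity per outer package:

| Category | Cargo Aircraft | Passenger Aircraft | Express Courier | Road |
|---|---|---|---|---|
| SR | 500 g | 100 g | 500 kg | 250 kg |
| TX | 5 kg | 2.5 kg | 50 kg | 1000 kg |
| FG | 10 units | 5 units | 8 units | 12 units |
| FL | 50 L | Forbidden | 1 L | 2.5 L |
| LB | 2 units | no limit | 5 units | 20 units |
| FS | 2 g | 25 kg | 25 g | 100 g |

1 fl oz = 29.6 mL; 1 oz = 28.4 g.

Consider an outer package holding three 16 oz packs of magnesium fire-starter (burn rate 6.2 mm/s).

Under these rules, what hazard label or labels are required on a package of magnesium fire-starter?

Category FS

The magnesium fire-starter has burn rate 6.2 mm/s, which is > 2.2 mm/s, so it is Category FS (Flammable Solid).
Only the Category FS label is required.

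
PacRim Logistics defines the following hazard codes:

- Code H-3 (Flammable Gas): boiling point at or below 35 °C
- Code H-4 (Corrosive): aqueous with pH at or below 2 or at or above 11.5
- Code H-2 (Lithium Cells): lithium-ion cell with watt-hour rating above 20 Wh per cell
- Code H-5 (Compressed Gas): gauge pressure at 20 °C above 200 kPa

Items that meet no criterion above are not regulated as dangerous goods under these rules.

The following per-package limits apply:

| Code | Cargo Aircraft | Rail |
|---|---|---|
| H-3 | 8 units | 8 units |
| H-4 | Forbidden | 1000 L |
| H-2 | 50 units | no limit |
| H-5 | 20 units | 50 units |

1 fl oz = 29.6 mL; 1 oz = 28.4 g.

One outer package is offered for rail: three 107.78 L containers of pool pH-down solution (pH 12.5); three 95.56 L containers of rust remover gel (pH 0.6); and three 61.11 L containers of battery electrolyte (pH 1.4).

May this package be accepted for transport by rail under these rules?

Pool pH-down solution: pH 12.5 ≥ 11.5 → Code H-4 (Corrosive).
Rust remover gel: pH 0.6 ≤ 2 → Code H-4 (Corrosive).
Battery electrolyte: pH 1.4 ≤ 2 → Code H-4 (Corrosive).
Total Code H-4: (three 107.78 L containers = 323.34 L) + (three 95.56 L containers = 286.68 L) + (three 61.11 L containers = 183.33 L) = 793.35 L.
That is within the Code H-4 rail limit of 1000 L.

Yes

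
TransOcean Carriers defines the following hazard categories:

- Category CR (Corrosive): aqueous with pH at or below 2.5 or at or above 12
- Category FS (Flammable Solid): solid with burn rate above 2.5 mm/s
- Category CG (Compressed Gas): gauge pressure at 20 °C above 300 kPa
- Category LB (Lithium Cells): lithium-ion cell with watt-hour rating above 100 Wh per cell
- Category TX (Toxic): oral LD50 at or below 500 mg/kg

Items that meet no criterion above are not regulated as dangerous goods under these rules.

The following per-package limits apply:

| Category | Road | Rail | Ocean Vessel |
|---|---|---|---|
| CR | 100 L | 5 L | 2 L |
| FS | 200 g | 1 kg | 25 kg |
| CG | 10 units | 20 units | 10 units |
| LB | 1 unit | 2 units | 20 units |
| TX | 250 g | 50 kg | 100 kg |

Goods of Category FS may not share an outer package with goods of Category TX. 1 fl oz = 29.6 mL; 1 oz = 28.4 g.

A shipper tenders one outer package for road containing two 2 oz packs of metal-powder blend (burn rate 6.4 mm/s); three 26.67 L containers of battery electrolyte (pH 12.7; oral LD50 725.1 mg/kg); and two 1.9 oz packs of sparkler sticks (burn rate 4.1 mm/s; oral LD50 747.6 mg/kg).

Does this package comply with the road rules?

The metal-powder blend has burn rate 6.4 mm/s, which is > 2.5 mm/s, so it is Category FS (Flammable Solid).
With pH 12.7 (≥ 12), the battery electrolyte falls in Category CR.
With burn rate 4.1 mm/s (> 2.5 mm/s), the sparkler sticks fall in Category FS.
Category CR quantity: three 26.67 L containers = 80.01 L.
80.01 L ≤ 100 L (road limit, Category CR) — within limit.
Category FS net quantity: (two 2 oz packs = 113.6 g) + (two 1.9 oz packs = 107.92 g) = 221.52 g.
That exceeds the Category FS road limit of 200 g.
The segregation rule (Category FS with Category TX) does not apply to Category CR with Category FS.

No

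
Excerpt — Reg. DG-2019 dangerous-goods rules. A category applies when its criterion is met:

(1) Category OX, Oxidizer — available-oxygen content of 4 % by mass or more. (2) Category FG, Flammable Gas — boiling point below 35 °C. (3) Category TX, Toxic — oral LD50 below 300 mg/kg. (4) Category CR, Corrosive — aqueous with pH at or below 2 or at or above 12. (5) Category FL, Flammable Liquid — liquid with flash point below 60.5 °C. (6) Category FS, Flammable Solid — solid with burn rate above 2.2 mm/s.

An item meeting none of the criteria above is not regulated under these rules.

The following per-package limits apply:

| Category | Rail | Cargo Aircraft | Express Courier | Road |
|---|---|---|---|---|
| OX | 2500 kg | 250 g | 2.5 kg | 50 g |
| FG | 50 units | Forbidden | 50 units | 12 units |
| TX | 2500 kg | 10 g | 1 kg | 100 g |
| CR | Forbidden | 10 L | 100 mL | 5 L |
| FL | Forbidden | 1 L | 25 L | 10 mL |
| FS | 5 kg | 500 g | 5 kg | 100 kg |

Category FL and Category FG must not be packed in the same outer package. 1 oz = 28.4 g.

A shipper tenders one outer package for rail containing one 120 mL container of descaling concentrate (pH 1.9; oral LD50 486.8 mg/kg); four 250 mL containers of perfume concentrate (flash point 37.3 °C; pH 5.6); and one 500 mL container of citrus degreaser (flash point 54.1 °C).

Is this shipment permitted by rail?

No

Descaling concentrate: pH 1.9 ≤ 2 → Category CR (Corrosive).
Flash point 37.3 °C meets the Category FL criterion (Flammable Liquid), so the perfume concentrate is Category FL.
Citrus degreaser: flash point 54.1 °C < 60.5 °C → Category FL (Flammable Liquid).
Category FL net quantity: (four 250 mL containers = 1 L) + 500 mL = 1.5 L.
By rail, Category FL is Forbidden regardless of quantity.
Category CR quantity: 120 mL.
Category CR is Forbidden by rail.
The segregation rule (Category FL with Category FG) does not apply to Category FL with Category CR.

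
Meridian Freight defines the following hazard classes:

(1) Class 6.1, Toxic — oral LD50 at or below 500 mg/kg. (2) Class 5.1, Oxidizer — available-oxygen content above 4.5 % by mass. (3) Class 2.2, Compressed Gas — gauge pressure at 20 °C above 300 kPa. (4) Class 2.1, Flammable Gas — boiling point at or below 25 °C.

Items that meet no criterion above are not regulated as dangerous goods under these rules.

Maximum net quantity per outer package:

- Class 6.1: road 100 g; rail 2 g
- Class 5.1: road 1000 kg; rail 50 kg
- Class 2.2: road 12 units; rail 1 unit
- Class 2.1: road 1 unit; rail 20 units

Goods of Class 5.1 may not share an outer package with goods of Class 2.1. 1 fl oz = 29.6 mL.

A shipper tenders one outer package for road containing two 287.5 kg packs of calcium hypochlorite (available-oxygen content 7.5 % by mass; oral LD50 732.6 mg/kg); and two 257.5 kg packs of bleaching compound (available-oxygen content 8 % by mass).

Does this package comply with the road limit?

With available-oxygen content 7.5 % by mass (> 4.5 % by mass), the calcium hypochlorite falls in Class 5.1.
The bleaching compound has available-oxygen content 8 % by mass, which is > 4.5 % by mass, so it is Class 5.1 (Oxidizer).
Class 5.1 net quantity: (two 287.5 kg packs = 575 kg) + (two 257.5 kg packs = 515 kg) = 1090 kg.
1090 kg > 1000 kg (road limit, Class 5.1) — over the limit.

No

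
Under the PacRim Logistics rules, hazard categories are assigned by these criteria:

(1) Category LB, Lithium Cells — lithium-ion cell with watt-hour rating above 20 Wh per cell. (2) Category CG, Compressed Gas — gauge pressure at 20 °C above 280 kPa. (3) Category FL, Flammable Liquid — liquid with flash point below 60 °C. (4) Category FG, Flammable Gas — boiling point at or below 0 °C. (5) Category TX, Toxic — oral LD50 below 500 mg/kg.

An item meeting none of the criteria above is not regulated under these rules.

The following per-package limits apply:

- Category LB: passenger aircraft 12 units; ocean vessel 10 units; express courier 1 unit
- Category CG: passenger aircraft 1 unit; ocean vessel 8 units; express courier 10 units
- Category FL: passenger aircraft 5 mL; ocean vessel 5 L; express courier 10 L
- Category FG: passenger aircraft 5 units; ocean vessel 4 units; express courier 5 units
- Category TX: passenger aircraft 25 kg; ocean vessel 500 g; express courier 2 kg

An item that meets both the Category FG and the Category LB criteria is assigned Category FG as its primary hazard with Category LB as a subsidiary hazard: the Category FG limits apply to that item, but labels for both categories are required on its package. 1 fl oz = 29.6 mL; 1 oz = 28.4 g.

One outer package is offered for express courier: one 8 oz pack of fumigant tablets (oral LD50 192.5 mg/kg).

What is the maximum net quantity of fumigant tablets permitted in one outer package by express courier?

With oral LD50 192.5 mg/kg (< 500 mg/kg), the fumigant tablets fall in Category TX.
The express courier limit for Category TX is 2 kg.

2 kg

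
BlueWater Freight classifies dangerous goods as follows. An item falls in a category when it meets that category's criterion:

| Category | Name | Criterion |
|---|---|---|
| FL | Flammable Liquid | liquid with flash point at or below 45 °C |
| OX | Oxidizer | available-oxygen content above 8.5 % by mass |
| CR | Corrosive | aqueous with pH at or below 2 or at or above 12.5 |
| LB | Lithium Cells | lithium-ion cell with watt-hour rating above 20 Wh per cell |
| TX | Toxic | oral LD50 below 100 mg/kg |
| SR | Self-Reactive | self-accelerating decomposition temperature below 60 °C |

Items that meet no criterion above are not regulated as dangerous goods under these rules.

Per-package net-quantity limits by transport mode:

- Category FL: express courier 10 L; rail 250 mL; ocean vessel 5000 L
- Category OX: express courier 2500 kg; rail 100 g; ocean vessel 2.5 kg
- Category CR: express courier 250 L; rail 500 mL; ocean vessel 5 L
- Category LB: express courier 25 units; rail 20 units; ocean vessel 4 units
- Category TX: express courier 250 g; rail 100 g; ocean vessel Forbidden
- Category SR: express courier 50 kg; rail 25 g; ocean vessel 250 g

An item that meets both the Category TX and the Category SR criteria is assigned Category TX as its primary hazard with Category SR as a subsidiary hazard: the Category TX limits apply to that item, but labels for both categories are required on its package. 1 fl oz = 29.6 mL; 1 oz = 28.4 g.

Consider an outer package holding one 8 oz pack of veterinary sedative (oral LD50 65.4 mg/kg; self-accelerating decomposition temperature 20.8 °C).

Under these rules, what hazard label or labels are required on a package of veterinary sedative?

The veterinary sedative has oral LD50 65.4 mg/kg, which is < 100 mg/kg, so it is Category TX (Toxic).
Veterinary sedative: self-accelerating decomposition temperature 20.8 °C < 60 °C → Category SR (Self-Reactive).
By the precedence rule Category TX is primary and Category SR is subsidiary, and that rule requires both labels on the package.

Category SR and TX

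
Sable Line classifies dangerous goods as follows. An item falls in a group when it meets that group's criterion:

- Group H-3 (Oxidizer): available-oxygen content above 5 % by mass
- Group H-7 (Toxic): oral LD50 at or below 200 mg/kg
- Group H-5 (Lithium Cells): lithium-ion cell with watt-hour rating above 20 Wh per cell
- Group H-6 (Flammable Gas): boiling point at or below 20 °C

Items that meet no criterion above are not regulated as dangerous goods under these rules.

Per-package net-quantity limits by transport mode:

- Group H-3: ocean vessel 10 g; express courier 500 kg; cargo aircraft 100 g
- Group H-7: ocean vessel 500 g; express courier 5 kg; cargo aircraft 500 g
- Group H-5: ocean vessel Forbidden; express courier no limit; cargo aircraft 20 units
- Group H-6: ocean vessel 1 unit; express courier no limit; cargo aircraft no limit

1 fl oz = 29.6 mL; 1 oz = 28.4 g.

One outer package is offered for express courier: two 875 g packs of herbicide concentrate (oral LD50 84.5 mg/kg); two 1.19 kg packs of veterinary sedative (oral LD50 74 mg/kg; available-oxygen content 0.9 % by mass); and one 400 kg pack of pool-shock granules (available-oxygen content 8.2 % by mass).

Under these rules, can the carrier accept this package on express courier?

With oral LD50 84.5 mg/kg (≤ 200 mg/kg), the herbicide concentrate falls in Group H-7.
The veterinary sedative has oral LD50 74 mg/kg, which is ≤ 200 mg/kg, so it is Group H-7 (Toxic).
Pool-shock granules: available-oxygen content 8.2 % by mass > 5 % by mass → Group H-3 (Oxidizer).
Group H-7 net quantity: (two 875 g packs = 1.75 kg) + (two 1.19 kg packs = 2.38 kg) = 4.13 kg.
4.13 kg is within the express courier limit of 5 kg for Group H-7.
Group H-3 quantity: 400 kg.
That is within the Group H-3 express courier limit of 500 kg.
Every hazard group is within its express courier limit and no segregation rule is violated.

Yes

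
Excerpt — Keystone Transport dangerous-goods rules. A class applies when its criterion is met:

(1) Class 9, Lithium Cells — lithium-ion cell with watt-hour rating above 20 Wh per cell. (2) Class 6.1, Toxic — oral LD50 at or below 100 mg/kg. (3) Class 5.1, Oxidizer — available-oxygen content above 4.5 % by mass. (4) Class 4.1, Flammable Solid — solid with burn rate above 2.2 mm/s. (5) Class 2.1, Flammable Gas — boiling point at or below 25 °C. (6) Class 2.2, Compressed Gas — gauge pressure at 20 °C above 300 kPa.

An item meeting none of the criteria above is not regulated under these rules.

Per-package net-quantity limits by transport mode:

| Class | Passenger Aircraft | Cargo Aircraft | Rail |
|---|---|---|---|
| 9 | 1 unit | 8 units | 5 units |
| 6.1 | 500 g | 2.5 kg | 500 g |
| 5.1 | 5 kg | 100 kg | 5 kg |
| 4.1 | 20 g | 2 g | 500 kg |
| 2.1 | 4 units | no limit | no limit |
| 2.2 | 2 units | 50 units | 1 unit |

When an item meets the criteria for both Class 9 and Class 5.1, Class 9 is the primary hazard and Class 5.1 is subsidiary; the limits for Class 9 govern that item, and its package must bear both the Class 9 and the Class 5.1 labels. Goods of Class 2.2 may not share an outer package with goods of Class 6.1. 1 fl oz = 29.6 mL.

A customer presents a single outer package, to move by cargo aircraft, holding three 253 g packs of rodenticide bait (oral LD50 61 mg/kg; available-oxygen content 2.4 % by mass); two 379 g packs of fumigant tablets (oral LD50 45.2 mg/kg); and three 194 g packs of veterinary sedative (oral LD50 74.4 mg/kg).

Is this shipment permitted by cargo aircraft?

Yes

The rodenticide bait has oral LD50 61 mg/kg, which is ≤ 100 mg/kg, so it is Class 6.1 (Toxic).
With oral LD50 45.2 mg/kg (≤ 100 mg/kg), the fumigant tablets fall in Class 6.1.
With oral LD50 74.4 mg/kg (≤ 100 mg/kg), the veterinary sedative falls in Class 6.1.
Class 6.1 net quantity: (three 253 g packs = 759 g) + (two 379 g packs = 758 g) + (three 194 g packs = 582 g) = 2.099 kg.
2.099 kg is within the cargo aircraft limit of 2.5 kg for Class 6.1.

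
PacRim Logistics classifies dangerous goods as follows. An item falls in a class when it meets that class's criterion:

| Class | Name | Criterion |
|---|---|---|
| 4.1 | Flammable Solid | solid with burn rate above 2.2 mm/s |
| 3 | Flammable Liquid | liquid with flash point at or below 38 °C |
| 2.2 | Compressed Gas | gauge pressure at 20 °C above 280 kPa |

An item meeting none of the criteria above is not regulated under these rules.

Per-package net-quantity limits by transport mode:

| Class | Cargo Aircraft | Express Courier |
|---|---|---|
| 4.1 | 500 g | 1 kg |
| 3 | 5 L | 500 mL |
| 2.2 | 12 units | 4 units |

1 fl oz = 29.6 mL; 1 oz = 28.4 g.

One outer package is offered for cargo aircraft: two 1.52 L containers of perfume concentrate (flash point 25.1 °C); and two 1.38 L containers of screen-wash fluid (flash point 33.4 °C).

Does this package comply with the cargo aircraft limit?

No

Perfume concentrate: flash point 25.1 °C ≤ 38 °C → Class 3 (Flammable Liquid).
With flash point 33.4 °C (≤ 38 °C), the screen-wash fluid falls in Class 3.
Class 3 net quantity: (two 1.52 L containers = 3.04 L) + (two 1.38 L containers = 2.76 L) = 5.8 L.
That exceeds the Class 3 cargo aircraft limit of 5 L.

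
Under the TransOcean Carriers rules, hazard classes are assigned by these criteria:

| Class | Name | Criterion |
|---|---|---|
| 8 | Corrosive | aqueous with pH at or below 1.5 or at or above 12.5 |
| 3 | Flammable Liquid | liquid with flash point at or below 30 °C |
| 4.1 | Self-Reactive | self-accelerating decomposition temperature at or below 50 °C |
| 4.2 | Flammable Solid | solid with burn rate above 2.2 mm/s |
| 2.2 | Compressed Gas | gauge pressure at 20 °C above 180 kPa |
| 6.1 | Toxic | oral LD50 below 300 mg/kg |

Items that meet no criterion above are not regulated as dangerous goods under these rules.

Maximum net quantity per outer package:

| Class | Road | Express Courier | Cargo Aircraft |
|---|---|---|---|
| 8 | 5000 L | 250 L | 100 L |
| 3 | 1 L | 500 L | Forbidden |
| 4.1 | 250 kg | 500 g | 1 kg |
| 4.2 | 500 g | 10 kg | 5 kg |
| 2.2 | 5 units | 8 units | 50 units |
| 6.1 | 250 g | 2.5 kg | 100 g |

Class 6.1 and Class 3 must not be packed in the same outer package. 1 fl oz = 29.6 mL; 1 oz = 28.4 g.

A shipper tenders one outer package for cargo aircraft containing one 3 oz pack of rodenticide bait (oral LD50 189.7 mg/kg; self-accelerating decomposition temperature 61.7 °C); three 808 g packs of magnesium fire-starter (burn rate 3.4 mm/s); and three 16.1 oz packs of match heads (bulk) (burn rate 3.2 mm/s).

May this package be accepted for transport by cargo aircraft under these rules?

Rodenticide bait: oral LD50 189.7 mg/kg < 300 mg/kg → Class 6.1 (Toxic).
With burn rate 3.4 mm/s (> 2.2 mm/s), the magnesium fire-starter falls in Class 4.2.
Match heads (bulk): burn rate 3.2 mm/s > 2.2 mm/s → Class 4.2 (Flammable Solid).
Class 6.1 quantity: one 3 oz pack = 85.2 g.
85.2 g ≤ 100 g (cargo aircraft limit, Class 6.1) — within limit.
Class 4.2 net quantity: (three 808 g packs = 2.424 kg) + (three 16.1 oz packs = 1371.72 g) = 3795.72 g.
That is within the Class 4.2 cargo aircraft limit of 5 kg.
The segregation rule (Class 6.1 with Class 3) does not apply to Class 6.1 with Class 4.2.
Every hazard class is within its cargo aircraft limit and no segregation rule is violated.

Yes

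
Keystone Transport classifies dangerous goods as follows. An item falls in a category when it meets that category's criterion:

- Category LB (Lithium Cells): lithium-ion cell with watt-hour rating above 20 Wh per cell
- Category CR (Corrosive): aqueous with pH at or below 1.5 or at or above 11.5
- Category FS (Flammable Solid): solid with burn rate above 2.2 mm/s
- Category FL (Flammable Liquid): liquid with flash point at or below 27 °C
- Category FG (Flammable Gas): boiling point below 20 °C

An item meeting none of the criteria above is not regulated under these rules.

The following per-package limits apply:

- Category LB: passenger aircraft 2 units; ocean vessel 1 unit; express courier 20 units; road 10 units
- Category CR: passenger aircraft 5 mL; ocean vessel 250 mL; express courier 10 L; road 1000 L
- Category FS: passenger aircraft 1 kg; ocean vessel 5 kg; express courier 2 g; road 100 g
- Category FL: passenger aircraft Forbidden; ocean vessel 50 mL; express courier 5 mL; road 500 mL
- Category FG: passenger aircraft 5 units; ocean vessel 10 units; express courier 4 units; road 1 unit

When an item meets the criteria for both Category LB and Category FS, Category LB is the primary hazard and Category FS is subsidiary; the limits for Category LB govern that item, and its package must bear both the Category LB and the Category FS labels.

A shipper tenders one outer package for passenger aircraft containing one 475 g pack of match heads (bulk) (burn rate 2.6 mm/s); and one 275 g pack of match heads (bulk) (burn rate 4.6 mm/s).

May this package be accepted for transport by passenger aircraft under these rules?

Yes

With burn rate 2.6 mm/s (> 2.2 mm/s), the match heads (bulk) fall in Category FS.
The match heads (bulk) have burn rate 4.6 mm/s, which is > 2.2 mm/s, so they are Category FS (Flammable Solid).
Category FS net quantity: 475 g + 275 g = 750 g.
That is within the Category FS passenger aircraft limit of 1 kg.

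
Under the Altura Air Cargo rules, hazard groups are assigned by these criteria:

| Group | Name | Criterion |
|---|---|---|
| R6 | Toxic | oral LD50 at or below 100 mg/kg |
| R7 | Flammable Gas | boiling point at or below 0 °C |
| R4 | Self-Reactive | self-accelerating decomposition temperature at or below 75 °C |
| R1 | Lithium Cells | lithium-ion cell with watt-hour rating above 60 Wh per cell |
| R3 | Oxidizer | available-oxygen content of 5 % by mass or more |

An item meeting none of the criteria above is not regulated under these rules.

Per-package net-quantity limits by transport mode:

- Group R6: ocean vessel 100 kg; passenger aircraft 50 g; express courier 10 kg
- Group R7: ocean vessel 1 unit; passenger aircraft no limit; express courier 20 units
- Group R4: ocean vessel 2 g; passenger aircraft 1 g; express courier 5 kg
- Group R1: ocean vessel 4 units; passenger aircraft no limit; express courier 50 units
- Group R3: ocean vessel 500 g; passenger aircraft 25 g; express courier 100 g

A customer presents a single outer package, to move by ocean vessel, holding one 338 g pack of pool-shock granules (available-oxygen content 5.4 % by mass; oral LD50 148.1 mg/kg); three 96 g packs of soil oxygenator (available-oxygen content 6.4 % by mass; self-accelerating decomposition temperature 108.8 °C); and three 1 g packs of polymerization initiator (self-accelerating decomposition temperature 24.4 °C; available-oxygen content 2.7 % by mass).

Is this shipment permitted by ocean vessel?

No

The pool-shock granules have available-oxygen content 5.4 % by mass, which is ≥ 5 % by mass, so they are Group R3 (Oxidizer).
Soil oxygenator: available-oxygen content 6.4 % by mass ≥ 5 % by mass → Group R3 (Oxidizer).
Self-accelerating decomposition temperature 24.4 °C meets the Group R4 criterion (Self-Reactive), so the polymerization initiator is Group R4.
Total Group R3: 338 g + (three 96 g packs = 288 g) = 626 g.
That exceeds the Group R3 ocean vessel limit of 500 g.
Group R4 quantity: three 1 g packs = 3 g.
3 g exceeds the ocean vessel limit of 2 g for Group R4.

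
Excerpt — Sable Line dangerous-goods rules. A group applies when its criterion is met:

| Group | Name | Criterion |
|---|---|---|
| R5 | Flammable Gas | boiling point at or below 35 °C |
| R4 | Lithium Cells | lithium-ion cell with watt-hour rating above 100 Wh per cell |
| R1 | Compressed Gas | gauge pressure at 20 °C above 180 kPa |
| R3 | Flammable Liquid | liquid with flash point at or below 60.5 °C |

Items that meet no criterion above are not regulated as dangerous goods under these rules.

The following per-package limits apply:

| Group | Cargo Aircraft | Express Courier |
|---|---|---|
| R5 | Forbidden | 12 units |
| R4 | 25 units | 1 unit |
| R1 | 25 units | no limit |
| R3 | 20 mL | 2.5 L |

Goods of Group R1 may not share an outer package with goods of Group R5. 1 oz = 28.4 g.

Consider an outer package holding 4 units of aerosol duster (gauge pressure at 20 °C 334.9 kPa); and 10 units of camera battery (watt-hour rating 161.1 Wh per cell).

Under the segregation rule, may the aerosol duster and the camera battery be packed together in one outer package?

Yes

The aerosol duster has gauge pressure at 20 °C 334.9 kPa, which is > 180 kPa, so it is Group R1 (Compressed Gas).
Watt-hour rating 161.1 Wh per cell meets the Group R4 criterion (Lithium Cells), so the camera battery is Group R4.
No segregation rule bars Group R1 with Group R4.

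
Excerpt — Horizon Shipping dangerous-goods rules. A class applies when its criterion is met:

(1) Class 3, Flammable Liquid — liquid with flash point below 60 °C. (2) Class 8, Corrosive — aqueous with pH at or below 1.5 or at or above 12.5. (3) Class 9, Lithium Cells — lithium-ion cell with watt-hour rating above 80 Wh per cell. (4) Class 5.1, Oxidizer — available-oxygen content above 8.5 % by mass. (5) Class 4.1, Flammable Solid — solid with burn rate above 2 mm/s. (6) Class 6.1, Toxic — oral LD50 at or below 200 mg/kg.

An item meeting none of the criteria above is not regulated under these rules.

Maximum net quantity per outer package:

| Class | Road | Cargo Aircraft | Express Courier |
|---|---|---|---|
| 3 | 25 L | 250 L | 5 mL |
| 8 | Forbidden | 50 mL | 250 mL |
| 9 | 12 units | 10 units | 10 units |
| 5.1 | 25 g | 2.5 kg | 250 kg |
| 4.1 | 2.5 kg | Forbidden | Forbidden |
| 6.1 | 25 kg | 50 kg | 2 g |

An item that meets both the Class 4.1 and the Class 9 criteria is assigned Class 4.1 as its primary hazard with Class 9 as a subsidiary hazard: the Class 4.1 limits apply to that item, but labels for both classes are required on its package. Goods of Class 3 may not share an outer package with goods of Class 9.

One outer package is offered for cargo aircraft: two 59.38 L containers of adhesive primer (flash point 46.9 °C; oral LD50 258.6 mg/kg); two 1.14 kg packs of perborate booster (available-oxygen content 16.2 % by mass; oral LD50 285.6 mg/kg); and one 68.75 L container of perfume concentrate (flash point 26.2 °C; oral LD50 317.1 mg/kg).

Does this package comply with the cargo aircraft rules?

Yes

Flash point 46.9 °C meets the Class 3 criterion (Flammable Liquid), so the adhesive primer is Class 3.
Available-oxygen content 16.2 % by mass meets the Class 5.1 criterion (Oxidizer), so the perborate booster is Class 5.1.
Perfume concentrate: flash point 26.2 °C < 60 °C → Class 3 (Flammable Liquid).
Total Class 3: (two 59.38 L containers = 118.76 L) + 68.75 L = 187.51 L.
187.51 L ≤ 250 L (cargo aircraft limit, Class 3) — within limit.
Class 5.1 quantity: two 1.14 kg packs = 2.28 kg.
2.28 kg ≤ 2.5 kg (cargo aircraft limit, Class 5.1) — within limit.
The segregation rule (Class 3 with Class 9) does not apply to Class 3 with Class 5.1.
Every hazard class is within its cargo aircraft limit and no segregation rule is violated.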